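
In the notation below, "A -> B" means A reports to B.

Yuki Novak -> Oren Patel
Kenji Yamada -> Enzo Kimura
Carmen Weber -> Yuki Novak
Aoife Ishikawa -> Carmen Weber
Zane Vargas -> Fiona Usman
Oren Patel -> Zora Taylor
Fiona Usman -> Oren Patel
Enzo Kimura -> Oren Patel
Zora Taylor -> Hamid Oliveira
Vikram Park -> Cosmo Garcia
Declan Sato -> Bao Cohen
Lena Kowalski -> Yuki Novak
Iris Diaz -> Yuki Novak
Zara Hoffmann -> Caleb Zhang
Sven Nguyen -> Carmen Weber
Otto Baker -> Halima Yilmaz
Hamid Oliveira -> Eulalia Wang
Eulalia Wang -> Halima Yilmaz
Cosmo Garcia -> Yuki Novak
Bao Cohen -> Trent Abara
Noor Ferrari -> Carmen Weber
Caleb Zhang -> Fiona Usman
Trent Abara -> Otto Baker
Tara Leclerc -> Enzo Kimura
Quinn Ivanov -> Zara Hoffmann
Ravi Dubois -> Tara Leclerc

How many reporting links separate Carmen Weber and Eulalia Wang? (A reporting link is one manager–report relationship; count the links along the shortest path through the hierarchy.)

Carmen Weber is in Eulalia Wang's organization: the chain from Carmen Weber up to Eulalia Wang is Carmen Weber → Yuki Novak → Oren Patel → Zora Taylor → Hamid Oliveira → Eulalia Wang, which is 5 links.

5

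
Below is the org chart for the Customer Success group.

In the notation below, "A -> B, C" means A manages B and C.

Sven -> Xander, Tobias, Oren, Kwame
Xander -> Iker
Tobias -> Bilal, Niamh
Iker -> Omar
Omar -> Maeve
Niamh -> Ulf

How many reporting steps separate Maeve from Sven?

Chain from Maeve up to Sven: Maeve → Omar → Iker → Xander → Sven. That is 4 steps up, so Maeve is 4 levels below Sven.

4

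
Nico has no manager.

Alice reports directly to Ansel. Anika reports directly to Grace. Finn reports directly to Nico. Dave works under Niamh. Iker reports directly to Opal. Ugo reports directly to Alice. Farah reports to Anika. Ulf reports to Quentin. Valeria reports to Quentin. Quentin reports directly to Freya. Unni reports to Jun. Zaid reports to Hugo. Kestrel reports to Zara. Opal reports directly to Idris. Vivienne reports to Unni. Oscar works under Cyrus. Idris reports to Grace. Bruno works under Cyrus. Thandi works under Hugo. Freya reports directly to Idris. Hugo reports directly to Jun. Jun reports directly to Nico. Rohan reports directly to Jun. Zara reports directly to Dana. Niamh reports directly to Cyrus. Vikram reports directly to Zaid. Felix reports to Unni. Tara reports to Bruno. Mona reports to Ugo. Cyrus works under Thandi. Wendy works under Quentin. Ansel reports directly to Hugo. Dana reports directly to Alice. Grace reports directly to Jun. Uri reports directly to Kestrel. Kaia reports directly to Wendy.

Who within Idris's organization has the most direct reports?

Quentin

Direct-report counts within Idris's organization: Idris has 2; Opal has 1; Freya has 1; Quentin has 3; Wendy has 1. The largest is 3, held by Quentin.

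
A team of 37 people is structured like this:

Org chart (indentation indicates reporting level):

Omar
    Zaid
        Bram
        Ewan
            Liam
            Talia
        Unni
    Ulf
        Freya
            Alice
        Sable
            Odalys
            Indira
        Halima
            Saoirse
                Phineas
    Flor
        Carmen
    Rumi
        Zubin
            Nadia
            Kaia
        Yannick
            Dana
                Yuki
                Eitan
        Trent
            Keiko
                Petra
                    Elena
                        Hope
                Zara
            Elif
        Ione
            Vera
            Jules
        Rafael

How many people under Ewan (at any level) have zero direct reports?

2

The people in Ewan's organization with no one reporting to them are Talia, Liam. That is 2.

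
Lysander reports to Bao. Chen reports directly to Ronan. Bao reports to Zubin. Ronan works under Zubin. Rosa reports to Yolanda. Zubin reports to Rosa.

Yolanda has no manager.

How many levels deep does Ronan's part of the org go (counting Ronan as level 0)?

The longest chain under Ronan runs Ronan → Chen, which is 1 level below Ronan.

1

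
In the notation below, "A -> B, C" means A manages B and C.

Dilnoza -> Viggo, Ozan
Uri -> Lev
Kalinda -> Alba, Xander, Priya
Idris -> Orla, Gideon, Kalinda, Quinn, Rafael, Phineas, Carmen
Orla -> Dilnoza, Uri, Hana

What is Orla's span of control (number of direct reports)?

3

Orla directly manages Dilnoza, Uri, Hana. That is 3 direct reports.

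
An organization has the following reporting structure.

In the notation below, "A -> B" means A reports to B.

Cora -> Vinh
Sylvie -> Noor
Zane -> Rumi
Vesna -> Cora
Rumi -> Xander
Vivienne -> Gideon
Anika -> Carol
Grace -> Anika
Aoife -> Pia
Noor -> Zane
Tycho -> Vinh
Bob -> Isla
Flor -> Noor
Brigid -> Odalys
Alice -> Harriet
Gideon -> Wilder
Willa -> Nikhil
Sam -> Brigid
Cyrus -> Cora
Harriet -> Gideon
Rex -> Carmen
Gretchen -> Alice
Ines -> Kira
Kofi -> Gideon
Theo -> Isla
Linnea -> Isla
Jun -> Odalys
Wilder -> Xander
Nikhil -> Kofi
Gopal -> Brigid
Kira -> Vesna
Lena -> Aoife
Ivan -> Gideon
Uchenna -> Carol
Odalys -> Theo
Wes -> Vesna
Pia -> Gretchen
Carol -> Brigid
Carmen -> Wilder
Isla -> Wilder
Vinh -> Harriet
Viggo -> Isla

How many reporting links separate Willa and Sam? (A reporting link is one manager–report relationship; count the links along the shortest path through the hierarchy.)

Willa is 4 levels below Wilder, and Sam is 5 levels below Wilder (their lowest common manager). The shortest path runs up from Willa to Wilder and back down to Sam: 4 + 5 = 9 links.

9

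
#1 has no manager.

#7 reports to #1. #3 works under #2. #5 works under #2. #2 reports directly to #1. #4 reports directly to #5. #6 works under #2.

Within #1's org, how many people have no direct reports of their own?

4

The people in #1's organization with no one reporting to them are #7, #6, #3, #4. That is 4.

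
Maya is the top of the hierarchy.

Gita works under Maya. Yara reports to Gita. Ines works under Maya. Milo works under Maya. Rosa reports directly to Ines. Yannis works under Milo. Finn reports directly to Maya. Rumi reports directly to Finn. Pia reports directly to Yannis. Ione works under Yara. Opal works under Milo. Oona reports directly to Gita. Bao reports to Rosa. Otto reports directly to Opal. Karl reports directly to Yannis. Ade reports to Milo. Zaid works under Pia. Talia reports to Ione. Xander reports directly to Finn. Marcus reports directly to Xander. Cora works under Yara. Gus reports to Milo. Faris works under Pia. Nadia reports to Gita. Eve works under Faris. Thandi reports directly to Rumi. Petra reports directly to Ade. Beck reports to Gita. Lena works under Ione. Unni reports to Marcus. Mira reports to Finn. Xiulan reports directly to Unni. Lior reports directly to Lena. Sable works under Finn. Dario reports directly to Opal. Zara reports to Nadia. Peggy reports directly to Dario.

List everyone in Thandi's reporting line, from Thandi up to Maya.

Thandi -> Rumi -> Finn -> Maya

Thandi reports to Rumi. Rumi reports to Finn. Finn reports to Maya. Maya is at the top.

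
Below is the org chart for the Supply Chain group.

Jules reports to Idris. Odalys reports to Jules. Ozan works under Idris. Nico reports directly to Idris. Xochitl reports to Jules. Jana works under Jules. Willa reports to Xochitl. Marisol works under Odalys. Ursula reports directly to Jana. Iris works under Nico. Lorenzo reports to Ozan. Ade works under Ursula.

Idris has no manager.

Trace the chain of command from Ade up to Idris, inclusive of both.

Ade reports to Ursula. Ursula reports to Jana. Jana reports to Jules. Jules reports to Idris. Idris is at the top.

Ade -> Ursula -> Jana -> Jules -> Idris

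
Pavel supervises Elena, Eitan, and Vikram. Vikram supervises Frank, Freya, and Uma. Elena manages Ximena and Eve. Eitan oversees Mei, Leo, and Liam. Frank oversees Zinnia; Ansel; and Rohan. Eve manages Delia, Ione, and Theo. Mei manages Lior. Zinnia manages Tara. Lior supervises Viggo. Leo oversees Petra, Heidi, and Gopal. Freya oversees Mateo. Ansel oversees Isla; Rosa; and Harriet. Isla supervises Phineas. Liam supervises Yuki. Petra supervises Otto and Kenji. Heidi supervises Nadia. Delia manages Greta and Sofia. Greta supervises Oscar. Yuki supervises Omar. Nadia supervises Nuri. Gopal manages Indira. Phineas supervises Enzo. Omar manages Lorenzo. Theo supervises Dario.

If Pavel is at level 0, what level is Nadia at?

4

Chain from Nadia up to Pavel: Nadia → Heidi → Leo → Eitan → Pavel. That is 4 steps up, so Nadia is 4 levels below Pavel.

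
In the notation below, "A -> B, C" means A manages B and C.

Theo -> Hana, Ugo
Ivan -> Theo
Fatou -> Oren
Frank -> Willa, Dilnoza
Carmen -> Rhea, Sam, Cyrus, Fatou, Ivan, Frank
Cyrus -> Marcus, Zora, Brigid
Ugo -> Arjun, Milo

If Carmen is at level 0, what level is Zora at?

Chain from Zora up to Carmen: Zora → Cyrus → Carmen. That is 2 steps up, so Zora is 2 levels below Carmen.

2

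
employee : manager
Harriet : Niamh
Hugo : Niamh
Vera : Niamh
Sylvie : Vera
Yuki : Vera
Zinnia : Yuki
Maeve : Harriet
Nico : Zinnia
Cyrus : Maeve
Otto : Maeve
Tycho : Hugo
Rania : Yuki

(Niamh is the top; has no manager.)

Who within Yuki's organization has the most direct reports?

Yuki

Direct-report counts within Yuki's organization: Yuki has 2; Zinnia has 1. The largest is 2, held by Yuki.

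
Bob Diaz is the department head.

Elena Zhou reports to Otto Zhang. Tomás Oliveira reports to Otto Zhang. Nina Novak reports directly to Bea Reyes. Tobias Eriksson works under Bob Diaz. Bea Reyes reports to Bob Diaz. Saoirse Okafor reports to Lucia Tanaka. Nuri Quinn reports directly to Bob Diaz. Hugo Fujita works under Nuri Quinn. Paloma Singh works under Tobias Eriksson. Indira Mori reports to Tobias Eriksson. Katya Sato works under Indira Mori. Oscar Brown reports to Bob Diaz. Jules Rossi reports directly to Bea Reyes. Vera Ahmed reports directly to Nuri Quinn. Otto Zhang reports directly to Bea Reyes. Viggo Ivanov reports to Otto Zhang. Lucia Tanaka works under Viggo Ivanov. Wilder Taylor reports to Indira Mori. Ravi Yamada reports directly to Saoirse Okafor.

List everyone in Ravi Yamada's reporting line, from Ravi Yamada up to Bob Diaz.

Ravi Yamada reports to Saoirse Okafor. Saoirse Okafor reports to Lucia Tanaka. Lucia Tanaka reports to Viggo Ivanov. Viggo Ivanov reports to Otto Zhang. Otto Zhang reports to Bea Reyes. Bea Reyes reports to Bob Diaz. Bob Diaz is at the top.

Ravi Yamada -> Saoirse Okafor -> Lucia Tanaka -> Viggo Ivanov -> Otto Zhang -> Bea Reyes -> Bob Diaz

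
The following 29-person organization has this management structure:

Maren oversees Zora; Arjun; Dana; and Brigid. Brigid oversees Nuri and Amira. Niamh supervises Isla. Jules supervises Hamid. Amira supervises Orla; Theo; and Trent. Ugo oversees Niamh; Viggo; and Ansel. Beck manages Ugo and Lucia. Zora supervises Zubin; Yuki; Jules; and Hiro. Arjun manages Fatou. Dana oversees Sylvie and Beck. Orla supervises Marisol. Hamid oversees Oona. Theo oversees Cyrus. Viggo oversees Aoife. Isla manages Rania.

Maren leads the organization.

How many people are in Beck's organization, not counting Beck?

Beck directly manages Ugo, Lucia. Under Ugo: Viggo, Aoife, Ansel, Niamh, Isla, Rania (6). Lucia has no reports. So Beck's organization is 2 direct reports plus everyone under them: 7 + 1 = 8.

8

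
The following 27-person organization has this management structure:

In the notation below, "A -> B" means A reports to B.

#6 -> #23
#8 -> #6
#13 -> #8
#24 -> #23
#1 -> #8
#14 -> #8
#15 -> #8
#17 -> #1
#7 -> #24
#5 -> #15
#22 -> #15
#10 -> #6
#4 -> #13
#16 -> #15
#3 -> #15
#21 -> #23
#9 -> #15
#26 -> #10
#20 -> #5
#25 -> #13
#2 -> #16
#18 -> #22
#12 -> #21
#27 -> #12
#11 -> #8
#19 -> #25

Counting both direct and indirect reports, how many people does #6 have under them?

20

#6 directly manages #8, #10. Under #8: #11, #15, #9, #3, #16, #2, #22, #18, #5, #20, #14, #1, #17, #13, #25, #19, #4 (17). Under #10: #26 (1). So #6's organization is 2 direct reports plus everyone under them: 18 + 2 = 20.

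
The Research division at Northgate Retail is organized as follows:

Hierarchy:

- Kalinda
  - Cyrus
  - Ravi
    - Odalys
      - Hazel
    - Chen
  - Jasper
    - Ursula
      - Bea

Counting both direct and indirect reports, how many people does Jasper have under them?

2

Jasper directly manages Ursula. Under Ursula: Bea (1). That's 2 in total.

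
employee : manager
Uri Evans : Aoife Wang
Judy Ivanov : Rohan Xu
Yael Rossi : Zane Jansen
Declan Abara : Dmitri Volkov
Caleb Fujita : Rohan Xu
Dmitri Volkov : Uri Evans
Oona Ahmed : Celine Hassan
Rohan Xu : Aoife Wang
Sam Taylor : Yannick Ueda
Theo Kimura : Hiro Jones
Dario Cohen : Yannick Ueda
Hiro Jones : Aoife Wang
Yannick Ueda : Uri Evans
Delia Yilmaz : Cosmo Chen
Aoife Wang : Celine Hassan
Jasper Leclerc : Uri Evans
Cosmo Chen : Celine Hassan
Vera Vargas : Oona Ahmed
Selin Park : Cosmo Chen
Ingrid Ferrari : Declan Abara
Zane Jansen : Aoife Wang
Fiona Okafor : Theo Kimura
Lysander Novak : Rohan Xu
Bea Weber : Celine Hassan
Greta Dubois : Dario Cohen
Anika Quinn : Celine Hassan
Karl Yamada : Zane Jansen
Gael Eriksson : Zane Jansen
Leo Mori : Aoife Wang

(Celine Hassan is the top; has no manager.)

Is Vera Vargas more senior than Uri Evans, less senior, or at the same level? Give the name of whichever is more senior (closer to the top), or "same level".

Both Vera Vargas and Uri Evans are 2 levels below Celine Hassan.

same level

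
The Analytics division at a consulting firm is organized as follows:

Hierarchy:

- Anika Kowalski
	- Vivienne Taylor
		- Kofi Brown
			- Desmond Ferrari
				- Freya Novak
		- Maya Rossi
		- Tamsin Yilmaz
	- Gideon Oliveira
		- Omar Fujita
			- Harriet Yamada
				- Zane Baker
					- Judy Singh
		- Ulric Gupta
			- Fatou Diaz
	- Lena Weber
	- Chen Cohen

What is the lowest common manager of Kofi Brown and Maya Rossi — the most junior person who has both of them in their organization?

Kofi Brown's chain of managers is Vivienne Taylor, Anika Kowalski. Maya Rossi's chain of managers is Vivienne Taylor, Anika Kowalski. The first manager that appears in both chains is Vivienne Taylor.

Vivienne Taylor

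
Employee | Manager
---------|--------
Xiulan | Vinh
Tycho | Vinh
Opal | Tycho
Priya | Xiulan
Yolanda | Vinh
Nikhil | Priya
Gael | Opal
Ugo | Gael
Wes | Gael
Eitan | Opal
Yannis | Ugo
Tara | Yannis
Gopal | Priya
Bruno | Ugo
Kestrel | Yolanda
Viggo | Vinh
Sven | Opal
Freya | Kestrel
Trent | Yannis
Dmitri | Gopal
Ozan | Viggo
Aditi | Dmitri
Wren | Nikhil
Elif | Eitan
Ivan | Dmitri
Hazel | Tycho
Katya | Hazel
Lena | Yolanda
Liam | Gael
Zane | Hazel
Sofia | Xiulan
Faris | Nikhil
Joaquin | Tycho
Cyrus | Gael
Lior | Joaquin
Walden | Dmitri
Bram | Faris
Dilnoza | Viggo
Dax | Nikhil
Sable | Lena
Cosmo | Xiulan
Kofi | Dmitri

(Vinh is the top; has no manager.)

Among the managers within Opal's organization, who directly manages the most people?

Direct-report counts within Opal's organization: Opal has 3; Eitan has 1; Gael has 4; Ugo has 2; Yannis has 2. The largest is 4, held by Gael.

Gael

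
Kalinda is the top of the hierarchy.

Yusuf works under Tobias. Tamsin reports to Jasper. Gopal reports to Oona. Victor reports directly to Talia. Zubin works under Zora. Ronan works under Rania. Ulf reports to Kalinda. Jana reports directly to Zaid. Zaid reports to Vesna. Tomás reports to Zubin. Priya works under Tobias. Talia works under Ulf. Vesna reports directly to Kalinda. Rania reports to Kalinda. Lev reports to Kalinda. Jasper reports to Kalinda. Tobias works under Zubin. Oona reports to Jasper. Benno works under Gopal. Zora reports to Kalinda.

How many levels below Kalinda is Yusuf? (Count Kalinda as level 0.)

4

Chain from Yusuf up to Kalinda: Yusuf → Tobias → Zubin → Zora → Kalinda. That is 4 steps up, so Yusuf is 4 levels below Kalinda.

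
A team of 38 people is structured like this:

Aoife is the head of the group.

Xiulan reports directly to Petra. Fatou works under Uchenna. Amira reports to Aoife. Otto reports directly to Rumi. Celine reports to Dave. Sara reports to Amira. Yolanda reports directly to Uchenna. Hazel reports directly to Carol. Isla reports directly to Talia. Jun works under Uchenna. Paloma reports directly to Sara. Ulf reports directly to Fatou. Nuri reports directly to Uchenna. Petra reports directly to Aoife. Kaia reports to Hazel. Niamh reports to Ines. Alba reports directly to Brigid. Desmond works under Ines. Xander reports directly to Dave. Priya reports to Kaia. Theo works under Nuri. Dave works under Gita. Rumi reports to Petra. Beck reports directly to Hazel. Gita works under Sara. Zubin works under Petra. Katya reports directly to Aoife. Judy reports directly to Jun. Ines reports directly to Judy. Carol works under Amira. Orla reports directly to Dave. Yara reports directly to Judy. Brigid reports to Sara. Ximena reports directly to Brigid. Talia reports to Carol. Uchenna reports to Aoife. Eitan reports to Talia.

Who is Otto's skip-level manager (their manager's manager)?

Petra

Otto reports to Rumi, and Rumi reports to Petra. So Otto's skip-level manager is Petra.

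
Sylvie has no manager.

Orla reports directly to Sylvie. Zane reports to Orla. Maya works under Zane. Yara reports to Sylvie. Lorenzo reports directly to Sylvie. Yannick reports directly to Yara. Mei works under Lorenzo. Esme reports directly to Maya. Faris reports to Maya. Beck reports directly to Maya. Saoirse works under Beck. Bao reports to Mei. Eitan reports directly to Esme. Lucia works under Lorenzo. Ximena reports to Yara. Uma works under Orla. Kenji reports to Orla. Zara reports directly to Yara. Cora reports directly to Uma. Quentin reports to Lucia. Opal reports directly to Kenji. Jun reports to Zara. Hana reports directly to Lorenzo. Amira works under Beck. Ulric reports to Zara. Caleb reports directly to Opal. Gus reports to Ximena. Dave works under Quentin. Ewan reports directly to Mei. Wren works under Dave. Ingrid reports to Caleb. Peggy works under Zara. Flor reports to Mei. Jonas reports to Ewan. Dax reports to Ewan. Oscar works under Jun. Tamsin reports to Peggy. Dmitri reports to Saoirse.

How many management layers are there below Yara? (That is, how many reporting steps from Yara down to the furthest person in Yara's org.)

The longest chain under Yara runs Yara → Zara → Peggy → Tamsin, which is 3 levels below Yara.

3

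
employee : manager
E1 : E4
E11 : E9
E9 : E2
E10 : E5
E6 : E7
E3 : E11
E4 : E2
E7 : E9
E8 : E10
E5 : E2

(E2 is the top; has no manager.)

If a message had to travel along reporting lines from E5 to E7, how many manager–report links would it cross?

E5 is 1 level below E2, and E7 is 2 levels below E2 (their lowest common manager). The shortest path runs up from E5 to E2 and back down to E7: 1 + 2 = 3 links.

3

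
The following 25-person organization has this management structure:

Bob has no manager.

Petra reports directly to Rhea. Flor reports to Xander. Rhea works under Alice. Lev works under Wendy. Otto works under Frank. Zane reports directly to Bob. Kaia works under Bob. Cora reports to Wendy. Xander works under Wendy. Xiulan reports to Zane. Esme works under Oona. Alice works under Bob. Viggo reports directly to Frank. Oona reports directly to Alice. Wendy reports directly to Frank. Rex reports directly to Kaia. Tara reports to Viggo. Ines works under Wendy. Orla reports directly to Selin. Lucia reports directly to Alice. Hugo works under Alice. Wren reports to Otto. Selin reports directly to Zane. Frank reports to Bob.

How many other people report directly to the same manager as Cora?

3

Cora reports to Wendy. Wendy's other direct reports are Xander, Ines, Lev — 3 peers.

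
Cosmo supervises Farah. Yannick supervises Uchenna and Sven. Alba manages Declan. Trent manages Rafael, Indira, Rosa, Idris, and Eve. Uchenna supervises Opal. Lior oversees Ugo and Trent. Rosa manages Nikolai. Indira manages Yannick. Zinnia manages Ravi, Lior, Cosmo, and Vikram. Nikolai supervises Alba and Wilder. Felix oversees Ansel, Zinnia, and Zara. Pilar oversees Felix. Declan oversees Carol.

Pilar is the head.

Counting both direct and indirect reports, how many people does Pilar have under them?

Pilar directly manages Felix. Under Felix: Zara, Ansel, Zinnia, Vikram, Cosmo, Farah, Lior, Ugo, Trent, Eve, Idris, Rosa, Nikolai, Wilder, Alba, Declan, Carol, Indira, Yannick, Sven, Uchenna, Opal, Rafael, Ravi (24). That's 25 in total.

25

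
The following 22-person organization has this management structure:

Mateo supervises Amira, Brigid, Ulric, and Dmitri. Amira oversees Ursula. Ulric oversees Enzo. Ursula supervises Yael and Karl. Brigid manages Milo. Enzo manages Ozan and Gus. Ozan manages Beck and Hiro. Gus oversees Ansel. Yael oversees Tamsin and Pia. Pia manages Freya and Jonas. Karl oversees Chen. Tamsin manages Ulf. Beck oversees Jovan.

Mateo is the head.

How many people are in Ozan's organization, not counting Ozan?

Ozan directly manages Beck, Hiro. Under Beck: Jovan (1). Hiro has no reports. So Ozan's organization is 2 direct reports plus everyone under them: 2 + 1 = 3.

3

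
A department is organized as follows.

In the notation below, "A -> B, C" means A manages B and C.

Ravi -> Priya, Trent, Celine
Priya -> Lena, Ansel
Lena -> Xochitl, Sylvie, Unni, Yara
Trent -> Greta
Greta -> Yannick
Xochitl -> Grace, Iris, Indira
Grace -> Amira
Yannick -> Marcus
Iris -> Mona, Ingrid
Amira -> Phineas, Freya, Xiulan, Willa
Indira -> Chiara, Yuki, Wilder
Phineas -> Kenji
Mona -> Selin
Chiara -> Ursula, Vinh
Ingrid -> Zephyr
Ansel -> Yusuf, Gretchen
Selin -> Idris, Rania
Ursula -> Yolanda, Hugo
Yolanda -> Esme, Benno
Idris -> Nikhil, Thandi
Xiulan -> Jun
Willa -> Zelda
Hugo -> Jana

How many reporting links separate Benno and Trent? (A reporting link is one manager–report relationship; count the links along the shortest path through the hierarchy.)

9

Benno is 8 levels below Ravi, and Trent is 1 level below Ravi (their lowest common manager). The shortest path runs up from Benno to Ravi and back down to Trent: 8 + 1 = 9 links.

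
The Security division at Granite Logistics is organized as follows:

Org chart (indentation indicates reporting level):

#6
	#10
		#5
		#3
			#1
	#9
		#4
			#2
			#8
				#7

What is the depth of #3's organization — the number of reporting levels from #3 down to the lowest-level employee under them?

The longest chain under #3 runs #3 → #1, which is 1 level below #3.

1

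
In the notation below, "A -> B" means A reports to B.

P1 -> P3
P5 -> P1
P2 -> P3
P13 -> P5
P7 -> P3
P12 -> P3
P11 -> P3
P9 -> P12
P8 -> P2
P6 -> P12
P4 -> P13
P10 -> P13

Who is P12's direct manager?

P3

P12 reports directly to P3.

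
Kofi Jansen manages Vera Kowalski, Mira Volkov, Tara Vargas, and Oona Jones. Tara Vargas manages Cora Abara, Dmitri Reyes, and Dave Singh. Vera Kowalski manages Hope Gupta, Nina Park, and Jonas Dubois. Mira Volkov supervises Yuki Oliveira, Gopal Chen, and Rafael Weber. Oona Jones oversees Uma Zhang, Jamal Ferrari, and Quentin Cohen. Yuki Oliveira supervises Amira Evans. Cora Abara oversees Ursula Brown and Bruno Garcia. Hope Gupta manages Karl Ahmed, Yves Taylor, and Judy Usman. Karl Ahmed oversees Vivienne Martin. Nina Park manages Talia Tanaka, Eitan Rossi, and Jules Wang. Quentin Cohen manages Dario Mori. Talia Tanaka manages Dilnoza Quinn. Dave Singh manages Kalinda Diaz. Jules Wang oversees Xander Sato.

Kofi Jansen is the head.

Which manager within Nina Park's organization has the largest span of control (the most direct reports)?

Nina Park

Direct-report counts within Nina Park's organization: Nina Park has 3; Jules Wang has 1; Talia Tanaka has 1. The largest is 3, held by Nina Park.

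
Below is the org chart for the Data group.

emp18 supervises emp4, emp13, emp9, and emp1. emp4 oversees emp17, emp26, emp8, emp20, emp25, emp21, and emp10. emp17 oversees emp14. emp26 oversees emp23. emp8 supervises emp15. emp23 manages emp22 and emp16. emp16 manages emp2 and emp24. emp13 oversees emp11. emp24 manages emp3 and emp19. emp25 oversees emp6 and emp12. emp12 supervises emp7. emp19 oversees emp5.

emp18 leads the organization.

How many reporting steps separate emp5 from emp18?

Chain from emp5 up to emp18: emp5 → emp19 → emp24 → emp16 → emp23 → emp26 → emp4 → emp18. That is 7 steps up, so emp5 is 7 levels below emp18.

7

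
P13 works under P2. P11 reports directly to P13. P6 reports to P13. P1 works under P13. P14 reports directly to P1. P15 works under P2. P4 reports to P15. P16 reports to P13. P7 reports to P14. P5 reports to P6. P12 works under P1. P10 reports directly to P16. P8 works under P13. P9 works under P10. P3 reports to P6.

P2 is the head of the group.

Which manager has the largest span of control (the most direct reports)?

Direct-report counts: P2 has 2; P15 has 1; P13 has 5; P16 has 1; P10 has 1; P1 has 2; P14 has 1; P6 has 2. The largest is 5, held by P13.

P13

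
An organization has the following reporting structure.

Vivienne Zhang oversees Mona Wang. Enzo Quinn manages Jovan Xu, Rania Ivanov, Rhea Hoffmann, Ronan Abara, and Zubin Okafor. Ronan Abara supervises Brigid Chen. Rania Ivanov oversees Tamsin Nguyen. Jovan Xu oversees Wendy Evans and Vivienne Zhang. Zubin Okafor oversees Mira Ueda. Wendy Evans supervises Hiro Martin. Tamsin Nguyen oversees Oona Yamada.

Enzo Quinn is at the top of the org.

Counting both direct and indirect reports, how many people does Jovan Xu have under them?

4

Jovan Xu directly manages Wendy Evans, Vivienne Zhang. Under Wendy Evans: Hiro Martin (1). Under Vivienne Zhang: Mona Wang (1). So Jovan Xu's organization is 2 direct reports plus everyone under them: 2 + 2 = 4.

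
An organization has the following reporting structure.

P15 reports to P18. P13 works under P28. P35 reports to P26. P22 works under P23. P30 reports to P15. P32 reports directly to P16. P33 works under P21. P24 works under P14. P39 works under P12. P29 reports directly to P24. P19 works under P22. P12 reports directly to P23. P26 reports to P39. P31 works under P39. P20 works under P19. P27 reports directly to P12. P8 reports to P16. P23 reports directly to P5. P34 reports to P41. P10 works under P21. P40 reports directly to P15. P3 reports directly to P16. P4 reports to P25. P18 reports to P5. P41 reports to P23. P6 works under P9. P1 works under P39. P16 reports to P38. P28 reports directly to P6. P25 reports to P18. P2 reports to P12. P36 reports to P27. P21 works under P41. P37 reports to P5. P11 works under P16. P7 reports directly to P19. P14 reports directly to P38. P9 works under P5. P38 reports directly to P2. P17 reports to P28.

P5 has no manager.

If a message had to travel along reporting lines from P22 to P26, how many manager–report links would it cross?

P22 is 1 level below P23, and P26 is 3 levels below P23 (their lowest common manager). The shortest path runs up from P22 to P23 and back down to P26: 1 + 3 = 4 links.

4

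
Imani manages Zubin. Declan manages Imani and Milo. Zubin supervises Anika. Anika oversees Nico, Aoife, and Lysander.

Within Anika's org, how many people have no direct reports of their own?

3

The people in Anika's organization with no one reporting to them are Lysander, Aoife, Nico. That is 3.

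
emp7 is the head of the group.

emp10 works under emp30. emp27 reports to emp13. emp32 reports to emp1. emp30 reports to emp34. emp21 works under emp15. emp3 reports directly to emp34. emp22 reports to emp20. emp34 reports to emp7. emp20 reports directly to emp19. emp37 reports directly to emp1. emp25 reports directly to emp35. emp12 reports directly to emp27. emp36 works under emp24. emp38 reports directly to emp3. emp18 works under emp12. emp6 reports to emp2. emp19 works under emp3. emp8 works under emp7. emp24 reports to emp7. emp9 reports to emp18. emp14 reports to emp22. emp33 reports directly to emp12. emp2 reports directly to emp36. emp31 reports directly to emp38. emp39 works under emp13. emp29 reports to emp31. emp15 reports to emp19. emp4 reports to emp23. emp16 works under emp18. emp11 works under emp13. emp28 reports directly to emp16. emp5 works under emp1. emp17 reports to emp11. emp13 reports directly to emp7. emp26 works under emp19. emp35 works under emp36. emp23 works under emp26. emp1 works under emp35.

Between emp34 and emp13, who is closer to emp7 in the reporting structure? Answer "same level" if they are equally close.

Both emp34 and emp13 are 1 level below emp7.

same level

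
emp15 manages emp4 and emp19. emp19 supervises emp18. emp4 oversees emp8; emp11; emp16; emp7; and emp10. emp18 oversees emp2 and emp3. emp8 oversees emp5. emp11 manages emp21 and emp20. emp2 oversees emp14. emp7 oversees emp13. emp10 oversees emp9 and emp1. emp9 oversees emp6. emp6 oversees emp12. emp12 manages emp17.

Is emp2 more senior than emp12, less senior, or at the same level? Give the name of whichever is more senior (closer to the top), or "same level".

emp2

emp2 is 3 levels below emp15; emp12 is 5. emp2 is higher.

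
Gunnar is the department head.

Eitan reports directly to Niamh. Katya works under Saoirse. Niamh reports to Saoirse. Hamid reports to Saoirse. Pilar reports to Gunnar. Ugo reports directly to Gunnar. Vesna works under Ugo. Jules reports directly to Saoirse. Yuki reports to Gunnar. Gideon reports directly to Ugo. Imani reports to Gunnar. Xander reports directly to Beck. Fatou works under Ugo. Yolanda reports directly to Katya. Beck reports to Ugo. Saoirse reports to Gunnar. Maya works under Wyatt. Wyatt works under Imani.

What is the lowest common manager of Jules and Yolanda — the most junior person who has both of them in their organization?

Jules's chain of managers is Saoirse, Gunnar. Yolanda's chain of managers is Katya, Saoirse, Gunnar. The first manager that appears in both chains is Saoirse.

Saoirse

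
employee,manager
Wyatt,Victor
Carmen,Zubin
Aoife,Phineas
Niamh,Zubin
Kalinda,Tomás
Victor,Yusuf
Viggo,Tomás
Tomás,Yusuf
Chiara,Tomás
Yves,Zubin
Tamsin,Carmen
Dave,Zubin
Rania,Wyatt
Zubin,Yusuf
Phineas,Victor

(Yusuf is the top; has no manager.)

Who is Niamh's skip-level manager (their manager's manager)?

Yusuf

Niamh reports to Zubin, and Zubin reports to Yusuf. So Niamh's skip-level manager is Yusuf.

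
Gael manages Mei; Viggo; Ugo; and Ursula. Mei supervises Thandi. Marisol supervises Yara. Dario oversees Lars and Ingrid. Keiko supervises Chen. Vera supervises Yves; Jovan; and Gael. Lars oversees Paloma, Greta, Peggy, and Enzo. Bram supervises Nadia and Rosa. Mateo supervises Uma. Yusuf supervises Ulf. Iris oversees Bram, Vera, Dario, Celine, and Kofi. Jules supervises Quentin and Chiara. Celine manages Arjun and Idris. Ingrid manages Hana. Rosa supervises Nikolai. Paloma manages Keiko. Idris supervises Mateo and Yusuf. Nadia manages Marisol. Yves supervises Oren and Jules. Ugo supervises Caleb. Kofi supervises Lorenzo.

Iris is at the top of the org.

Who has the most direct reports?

Iris

Direct-report counts: Iris has 5; Kofi has 1; Celine has 2; Idris has 2; Yusuf has 1; Mateo has 1; Dario has 2; Ingrid has 1; Lars has 4; Paloma has 1; Keiko has 1; Vera has 3; Gael has 4; Ugo has 1; Mei has 1; Yves has 2; Jules has 2; Bram has 2; Rosa has 1; Nadia has 1; Marisol has 1. The largest is 5, held by Iris.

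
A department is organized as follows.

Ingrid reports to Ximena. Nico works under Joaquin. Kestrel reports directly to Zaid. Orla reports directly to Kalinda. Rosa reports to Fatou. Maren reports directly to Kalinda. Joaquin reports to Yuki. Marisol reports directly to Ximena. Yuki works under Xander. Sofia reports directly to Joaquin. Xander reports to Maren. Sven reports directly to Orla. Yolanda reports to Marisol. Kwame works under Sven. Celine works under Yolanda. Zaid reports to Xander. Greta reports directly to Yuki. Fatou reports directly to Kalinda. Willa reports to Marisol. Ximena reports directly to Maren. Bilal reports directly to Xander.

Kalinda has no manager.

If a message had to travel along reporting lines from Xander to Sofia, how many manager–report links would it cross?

Sofia is in Xander's organization: the chain from Sofia up to Xander is Sofia → Joaquin → Yuki → Xander, which is 3 links.

3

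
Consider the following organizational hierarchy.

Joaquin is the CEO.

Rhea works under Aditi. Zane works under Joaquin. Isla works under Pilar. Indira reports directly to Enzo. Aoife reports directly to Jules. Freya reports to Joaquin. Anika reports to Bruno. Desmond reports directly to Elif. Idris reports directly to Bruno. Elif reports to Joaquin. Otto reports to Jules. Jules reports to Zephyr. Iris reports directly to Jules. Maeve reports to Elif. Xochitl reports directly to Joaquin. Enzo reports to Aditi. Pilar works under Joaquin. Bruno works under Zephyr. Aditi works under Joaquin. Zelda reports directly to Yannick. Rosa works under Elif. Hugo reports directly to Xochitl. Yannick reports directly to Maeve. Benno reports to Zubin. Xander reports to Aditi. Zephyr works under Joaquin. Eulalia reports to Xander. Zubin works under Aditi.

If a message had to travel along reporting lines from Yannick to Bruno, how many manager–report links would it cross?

5

Yannick is 3 levels below Joaquin, and Bruno is 2 levels below Joaquin (their lowest common manager). The shortest path runs up from Yannick to Joaquin and back down to Bruno: 3 + 2 = 5 links.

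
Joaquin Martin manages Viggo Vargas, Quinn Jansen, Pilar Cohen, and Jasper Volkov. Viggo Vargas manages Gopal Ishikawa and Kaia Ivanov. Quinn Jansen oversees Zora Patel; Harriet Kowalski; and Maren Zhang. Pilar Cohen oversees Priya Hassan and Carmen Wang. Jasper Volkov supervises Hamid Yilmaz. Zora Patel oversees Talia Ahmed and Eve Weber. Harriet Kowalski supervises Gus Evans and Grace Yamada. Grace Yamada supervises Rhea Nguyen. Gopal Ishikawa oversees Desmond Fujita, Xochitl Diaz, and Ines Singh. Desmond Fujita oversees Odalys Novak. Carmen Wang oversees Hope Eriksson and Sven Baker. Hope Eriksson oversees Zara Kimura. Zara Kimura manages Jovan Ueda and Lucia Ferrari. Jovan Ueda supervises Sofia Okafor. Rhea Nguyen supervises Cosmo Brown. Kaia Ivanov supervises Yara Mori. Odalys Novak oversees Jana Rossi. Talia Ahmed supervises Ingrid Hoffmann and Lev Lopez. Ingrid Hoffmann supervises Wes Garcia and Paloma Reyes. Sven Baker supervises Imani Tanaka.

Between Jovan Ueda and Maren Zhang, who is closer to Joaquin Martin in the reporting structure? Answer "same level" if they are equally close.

Maren Zhang

Jovan Ueda is 5 levels below Joaquin Martin; Maren Zhang is 2. Maren Zhang is higher.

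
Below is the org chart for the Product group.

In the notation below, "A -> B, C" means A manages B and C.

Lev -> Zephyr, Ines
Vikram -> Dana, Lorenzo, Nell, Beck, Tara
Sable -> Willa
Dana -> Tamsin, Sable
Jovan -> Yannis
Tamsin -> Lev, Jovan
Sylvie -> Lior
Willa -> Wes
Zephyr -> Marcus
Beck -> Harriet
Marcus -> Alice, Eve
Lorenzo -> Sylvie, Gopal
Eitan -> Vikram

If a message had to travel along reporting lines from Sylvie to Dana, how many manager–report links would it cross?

Sylvie is 2 levels below Vikram, and Dana is 1 level below Vikram (their lowest common manager). The shortest path runs up from Sylvie to Vikram and back down to Dana: 2 + 1 = 3 links.

3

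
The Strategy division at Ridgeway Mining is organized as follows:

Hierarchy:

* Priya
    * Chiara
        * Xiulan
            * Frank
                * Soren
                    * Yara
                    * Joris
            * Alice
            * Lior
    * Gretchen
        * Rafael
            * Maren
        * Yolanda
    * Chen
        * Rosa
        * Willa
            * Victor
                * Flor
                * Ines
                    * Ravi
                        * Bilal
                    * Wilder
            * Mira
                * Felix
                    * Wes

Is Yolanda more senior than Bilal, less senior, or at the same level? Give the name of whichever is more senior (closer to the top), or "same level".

Yolanda is 2 levels below Priya; Bilal is 6. Yolanda is higher.

Yolanda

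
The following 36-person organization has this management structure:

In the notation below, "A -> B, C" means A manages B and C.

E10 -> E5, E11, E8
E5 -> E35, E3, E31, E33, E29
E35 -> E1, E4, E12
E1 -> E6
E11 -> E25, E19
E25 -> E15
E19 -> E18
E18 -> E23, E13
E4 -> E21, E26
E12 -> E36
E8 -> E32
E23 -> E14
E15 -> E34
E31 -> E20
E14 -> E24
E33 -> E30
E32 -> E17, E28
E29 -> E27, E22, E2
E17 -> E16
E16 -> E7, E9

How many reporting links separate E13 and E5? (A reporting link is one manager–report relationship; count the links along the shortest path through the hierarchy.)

5

E13 is 4 levels below E10, and E5 is 1 level below E10 (their lowest common manager). The shortest path runs up from E13 to E10 and back down to E5: 4 + 1 = 5 links.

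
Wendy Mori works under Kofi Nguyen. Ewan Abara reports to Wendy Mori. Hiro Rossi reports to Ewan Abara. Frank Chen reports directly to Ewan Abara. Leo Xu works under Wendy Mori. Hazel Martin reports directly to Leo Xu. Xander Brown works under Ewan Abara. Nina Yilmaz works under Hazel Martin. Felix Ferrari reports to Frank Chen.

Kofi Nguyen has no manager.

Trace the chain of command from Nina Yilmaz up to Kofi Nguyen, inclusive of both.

Nina Yilmaz -> Hazel Martin -> Leo Xu -> Wendy Mori -> Kofi Nguyen

Nina Yilmaz reports to Hazel Martin. Hazel Martin reports to Leo Xu. Leo Xu reports to Wendy Mori. Wendy Mori reports to Kofi Nguyen. Kofi Nguyen is at the top.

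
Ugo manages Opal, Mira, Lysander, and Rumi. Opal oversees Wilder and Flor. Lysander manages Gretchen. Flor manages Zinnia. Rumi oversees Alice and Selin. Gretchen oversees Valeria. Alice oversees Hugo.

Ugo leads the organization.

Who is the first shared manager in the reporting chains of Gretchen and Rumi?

Gretchen's chain of managers is Lysander, Ugo. Rumi's chain of managers is Ugo. The first manager that appears in both chains is Ugo.

Ugo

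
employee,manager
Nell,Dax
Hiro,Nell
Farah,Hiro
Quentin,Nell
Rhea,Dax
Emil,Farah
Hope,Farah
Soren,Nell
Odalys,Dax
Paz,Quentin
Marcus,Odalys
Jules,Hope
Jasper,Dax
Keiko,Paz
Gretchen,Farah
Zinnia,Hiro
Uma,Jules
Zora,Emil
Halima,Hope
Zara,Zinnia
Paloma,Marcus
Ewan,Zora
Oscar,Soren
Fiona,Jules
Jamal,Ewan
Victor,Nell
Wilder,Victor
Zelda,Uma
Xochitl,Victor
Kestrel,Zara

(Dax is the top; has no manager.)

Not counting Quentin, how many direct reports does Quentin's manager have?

Quentin reports to Nell. Nell's other direct reports are Hiro, Soren, Victor — 3 peers.

3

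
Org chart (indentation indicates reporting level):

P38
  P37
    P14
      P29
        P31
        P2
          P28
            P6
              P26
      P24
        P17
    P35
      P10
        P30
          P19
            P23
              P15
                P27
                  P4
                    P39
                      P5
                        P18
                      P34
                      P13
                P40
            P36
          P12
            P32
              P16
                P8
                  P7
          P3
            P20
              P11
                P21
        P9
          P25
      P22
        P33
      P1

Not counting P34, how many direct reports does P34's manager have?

2

P34 reports to P39. P39's other direct reports are P5, P13 — 2 peers.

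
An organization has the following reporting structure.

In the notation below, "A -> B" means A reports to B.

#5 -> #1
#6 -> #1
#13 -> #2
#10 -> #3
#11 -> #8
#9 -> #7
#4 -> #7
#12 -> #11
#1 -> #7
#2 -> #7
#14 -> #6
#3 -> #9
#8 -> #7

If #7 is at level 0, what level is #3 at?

Chain from #3 up to #7: #3 → #9 → #7. That is 2 steps up, so #3 is 2 levels below #7.

2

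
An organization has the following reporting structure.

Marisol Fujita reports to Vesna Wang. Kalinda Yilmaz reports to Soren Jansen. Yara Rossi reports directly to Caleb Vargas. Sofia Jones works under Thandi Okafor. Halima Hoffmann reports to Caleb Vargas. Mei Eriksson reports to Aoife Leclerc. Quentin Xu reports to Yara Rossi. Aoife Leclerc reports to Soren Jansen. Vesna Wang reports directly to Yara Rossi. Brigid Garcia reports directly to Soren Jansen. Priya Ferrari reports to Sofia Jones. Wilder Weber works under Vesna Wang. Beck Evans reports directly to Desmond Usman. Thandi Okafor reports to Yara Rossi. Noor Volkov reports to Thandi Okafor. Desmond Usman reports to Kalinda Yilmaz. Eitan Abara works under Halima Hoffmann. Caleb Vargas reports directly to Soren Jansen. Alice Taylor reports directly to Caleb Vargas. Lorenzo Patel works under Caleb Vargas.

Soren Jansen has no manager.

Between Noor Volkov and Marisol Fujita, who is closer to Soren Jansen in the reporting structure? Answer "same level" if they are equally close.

Both Noor Volkov and Marisol Fujita are 4 levels below Soren Jansen.

same level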